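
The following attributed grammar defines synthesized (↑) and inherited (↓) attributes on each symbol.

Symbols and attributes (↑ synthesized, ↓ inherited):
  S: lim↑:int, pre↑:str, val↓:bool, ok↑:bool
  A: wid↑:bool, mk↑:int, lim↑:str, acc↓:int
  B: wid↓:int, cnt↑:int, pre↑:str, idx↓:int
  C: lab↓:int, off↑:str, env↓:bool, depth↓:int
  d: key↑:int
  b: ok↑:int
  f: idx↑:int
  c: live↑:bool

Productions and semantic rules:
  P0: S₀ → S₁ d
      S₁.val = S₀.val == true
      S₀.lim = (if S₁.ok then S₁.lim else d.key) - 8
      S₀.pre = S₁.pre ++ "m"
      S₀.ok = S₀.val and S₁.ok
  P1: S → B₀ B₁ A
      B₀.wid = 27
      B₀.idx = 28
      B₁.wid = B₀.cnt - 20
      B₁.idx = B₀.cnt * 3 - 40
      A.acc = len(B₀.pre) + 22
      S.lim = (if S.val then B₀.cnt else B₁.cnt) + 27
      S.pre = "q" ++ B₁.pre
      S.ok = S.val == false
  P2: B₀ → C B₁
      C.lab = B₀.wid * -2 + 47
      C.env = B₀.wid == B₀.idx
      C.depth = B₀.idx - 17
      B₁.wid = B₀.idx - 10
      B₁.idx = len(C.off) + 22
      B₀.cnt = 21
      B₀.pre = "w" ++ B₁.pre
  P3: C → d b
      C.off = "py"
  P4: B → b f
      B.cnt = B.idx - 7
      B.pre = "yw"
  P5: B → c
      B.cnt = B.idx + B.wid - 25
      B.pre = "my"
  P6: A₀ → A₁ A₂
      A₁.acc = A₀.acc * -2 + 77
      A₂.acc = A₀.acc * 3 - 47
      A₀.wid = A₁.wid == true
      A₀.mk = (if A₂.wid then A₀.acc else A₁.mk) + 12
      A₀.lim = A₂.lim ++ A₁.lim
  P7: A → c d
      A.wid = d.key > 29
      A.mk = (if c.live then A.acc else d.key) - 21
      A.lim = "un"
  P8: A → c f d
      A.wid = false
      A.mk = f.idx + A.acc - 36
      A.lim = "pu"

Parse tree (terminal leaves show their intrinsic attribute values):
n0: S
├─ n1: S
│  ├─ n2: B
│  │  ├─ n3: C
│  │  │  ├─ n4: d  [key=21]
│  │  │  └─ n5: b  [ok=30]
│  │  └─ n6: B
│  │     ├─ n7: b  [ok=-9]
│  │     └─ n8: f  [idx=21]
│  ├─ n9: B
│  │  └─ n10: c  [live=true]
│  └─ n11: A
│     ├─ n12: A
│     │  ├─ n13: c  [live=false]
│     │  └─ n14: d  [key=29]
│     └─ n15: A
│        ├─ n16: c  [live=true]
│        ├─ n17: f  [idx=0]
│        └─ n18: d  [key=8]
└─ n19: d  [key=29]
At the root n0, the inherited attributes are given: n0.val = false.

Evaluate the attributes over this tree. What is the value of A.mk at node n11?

20

1. n0.val = false  [given at root]
2. n1.val = false  [S₀.val == true]
3. n2.wid = 27  [27]
4. n2.idx = 28  [28]
5. n3.lab = -7  [B₀.wid * -2 + 47]
6. n3.env = false  [B₀.wid == B₀.idx]
7. n3.depth = 11  [B₀.idx - 17]
8. n4.key = 21  [terminal]
9. n5.ok = 30  [terminal]
10. n3.off = "py"  ["py"]
11. n6.wid = 18  [B₀.idx - 10]
12. n6.idx = 24  [len(C.off) + 22]
13. n7.ok = -9  [terminal]
14. n8.idx = 21  [terminal]
15. n6.cnt = 17  [B.idx - 7]
16. n6.pre = "yw"  ["yw"]
17. n2.cnt = 21  [21]
18. n2.pre = "wyw"  ["w" ++ B₁.pre]
19. n9.wid = 1  [B₀.cnt - 20]
20. n9.idx = 23  [B₀.cnt * 3 - 40]
21. n10.live = true  [terminal]
22. n9.cnt = -1  [B.idx + B.wid - 25]
23. n9.pre = "my"  ["my"]
24. n11.acc = 25  [len(B₀.pre) + 22]
25. n12.acc = 27  [A₀.acc * -2 + 77]
26. n13.live = false  [terminal]
27. n14.key = 29  [terminal]
28. n12.wid = false  [d.key > 29]
29. n12.mk = 8  [(if c.live then A.acc else d.key) - 21]
30. n12.lim = "un"  ["un"]
31. n15.acc = 28  [A₀.acc * 3 - 47]
32. n16.live = true  [terminal]
33. n17.idx = 0  [terminal]
34. n18.key = 8  [terminal]
35. n15.wid = false  [false]
36. n15.mk = -8  [f.idx + A.acc - 36]
37. n15.lim = "pu"  ["pu"]
38. n11.wid = false  [A₁.wid == true]
39. n11.mk = 20  [(if A₂.wid then A₀.acc else A₁.mk) + 12]
40. n11.lim = "puun"  [A₂.lim ++ A₁.lim]
41. n1.lim = 26  [(if S.val then B₀.cnt else B₁.cnt) + 27]
42. n1.pre = "qmy"  ["q" ++ B₁.pre]
43. n1.ok = true  [S.val == false]
44. n19.key = 29  [terminal]
45. n0.lim = 18  [(if S₁.ok then S₁.lim else d.key) - 8]
46. n0.pre = "qmym"  [S₁.pre ++ "m"]
47. n0.ok = false  [S₀.val and S₁.ok]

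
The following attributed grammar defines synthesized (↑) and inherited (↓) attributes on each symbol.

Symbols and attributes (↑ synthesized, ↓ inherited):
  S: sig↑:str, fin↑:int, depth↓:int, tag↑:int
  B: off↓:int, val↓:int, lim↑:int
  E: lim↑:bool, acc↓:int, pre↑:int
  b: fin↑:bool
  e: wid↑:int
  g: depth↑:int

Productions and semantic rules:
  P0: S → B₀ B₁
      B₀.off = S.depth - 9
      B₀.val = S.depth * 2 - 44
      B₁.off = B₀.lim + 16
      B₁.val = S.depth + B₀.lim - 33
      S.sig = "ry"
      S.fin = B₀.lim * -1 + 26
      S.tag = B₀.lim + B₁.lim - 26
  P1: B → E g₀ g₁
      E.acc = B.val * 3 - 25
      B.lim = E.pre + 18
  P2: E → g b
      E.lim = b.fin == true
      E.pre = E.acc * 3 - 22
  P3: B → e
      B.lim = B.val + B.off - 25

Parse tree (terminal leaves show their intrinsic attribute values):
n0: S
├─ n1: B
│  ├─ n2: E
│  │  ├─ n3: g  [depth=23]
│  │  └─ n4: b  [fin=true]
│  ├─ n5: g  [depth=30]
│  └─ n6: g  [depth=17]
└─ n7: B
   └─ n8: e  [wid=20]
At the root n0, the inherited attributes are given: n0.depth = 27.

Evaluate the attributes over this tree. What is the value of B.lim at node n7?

1. n0.depth = 27  [given at root]
2. n1.off = 18  [S.depth - 9]
3. n1.val = 10  [S.depth * 2 - 44]
4. n2.acc = 5  [B.val * 3 - 25]
5. n3.depth = 23  [terminal]
6. n4.fin = true  [terminal]
7. n2.lim = true  [b.fin == true]
8. n2.pre = -7  [E.acc * 3 - 22]
9. n5.depth = 30  [terminal]
10. n6.depth = 17  [terminal]
11. n1.lim = 11  [E.pre + 18]
12. n7.off = 27  [B₀.lim + 16]
13. n7.val = 5  [S.depth + B₀.lim - 33]
14. n8.wid = 20  [terminal]
15. n7.lim = 7  [B.val + B.off - 25]
16. n0.sig = "ry"  ["ry"]
17. n0.fin = 15  [B₀.lim * -1 + 26]
18. n0.tag = -8  [B₀.lim + B₁.lim - 26]

7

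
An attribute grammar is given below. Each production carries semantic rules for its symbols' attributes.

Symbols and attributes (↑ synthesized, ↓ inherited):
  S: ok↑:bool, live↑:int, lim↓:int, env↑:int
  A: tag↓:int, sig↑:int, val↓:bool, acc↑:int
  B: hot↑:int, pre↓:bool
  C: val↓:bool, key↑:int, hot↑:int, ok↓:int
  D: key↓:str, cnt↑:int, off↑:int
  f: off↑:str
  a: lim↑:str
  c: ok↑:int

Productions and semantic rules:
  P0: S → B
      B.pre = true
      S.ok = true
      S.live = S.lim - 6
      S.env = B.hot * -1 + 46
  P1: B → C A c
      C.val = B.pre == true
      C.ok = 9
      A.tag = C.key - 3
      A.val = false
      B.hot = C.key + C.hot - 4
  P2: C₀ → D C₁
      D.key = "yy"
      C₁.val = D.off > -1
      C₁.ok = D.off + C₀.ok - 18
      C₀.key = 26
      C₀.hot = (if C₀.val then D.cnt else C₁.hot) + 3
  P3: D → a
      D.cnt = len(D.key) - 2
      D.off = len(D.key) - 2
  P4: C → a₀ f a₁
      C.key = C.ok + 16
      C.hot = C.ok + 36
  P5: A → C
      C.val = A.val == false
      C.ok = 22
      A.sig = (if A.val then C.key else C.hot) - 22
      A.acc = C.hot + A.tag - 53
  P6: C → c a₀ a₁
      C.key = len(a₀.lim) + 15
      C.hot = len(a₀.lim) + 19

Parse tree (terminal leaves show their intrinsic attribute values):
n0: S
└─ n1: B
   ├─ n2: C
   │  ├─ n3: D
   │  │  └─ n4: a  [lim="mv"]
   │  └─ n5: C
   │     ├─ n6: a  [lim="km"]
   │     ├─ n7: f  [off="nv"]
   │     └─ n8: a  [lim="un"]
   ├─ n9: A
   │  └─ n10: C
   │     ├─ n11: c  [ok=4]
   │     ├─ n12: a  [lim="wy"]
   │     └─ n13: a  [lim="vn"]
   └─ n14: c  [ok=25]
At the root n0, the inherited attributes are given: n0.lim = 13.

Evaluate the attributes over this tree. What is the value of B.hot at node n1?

25

1. n0.lim = 13  [given at root]
2. n1.pre = true  [true]
3. n2.val = true  [B.pre == true]
4. n2.ok = 9  [9]
5. n3.key = "yy"  ["yy"]
6. n4.lim = "mv"  [terminal]
7. n3.cnt = 0  [len(D.key) - 2]
8. n3.off = 0  [len(D.key) - 2]
9. n5.val = true  [D.off > -1]
10. n5.ok = -9  [D.off + C₀.ok - 18]
11. n6.lim = "km"  [terminal]
12. n7.off = "nv"  [terminal]
13. n8.lim = "un"  [terminal]
14. n5.key = 7  [C.ok + 16]
15. n5.hot = 27  [C.ok + 36]
16. n2.key = 26  [26]
17. n2.hot = 3  [(if C₀.val then D.cnt else C₁.hot) + 3]
18. n9.tag = 23  [C.key - 3]
19. n9.val = false  [false]
20. n10.val = true  [A.val == false]
21. n10.ok = 22  [22]
22. n11.ok = 4  [terminal]
23. n12.lim = "wy"  [terminal]
24. n13.lim = "vn"  [terminal]
25. n10.key = 17  [len(a₀.lim) + 15]
26. n10.hot = 21  [len(a₀.lim) + 19]
27. n9.sig = -1  [(if A.val then C.key else C.hot) - 22]
28. n9.acc = -9  [C.hot + A.tag - 53]
29. n14.ok = 25  [terminal]
30. n1.hot = 25  [C.key + C.hot - 4]
31. n0.ok = true  [true]
32. n0.live = 7  [S.lim - 6]
33. n0.env = 21  [B.hot * -1 + 46]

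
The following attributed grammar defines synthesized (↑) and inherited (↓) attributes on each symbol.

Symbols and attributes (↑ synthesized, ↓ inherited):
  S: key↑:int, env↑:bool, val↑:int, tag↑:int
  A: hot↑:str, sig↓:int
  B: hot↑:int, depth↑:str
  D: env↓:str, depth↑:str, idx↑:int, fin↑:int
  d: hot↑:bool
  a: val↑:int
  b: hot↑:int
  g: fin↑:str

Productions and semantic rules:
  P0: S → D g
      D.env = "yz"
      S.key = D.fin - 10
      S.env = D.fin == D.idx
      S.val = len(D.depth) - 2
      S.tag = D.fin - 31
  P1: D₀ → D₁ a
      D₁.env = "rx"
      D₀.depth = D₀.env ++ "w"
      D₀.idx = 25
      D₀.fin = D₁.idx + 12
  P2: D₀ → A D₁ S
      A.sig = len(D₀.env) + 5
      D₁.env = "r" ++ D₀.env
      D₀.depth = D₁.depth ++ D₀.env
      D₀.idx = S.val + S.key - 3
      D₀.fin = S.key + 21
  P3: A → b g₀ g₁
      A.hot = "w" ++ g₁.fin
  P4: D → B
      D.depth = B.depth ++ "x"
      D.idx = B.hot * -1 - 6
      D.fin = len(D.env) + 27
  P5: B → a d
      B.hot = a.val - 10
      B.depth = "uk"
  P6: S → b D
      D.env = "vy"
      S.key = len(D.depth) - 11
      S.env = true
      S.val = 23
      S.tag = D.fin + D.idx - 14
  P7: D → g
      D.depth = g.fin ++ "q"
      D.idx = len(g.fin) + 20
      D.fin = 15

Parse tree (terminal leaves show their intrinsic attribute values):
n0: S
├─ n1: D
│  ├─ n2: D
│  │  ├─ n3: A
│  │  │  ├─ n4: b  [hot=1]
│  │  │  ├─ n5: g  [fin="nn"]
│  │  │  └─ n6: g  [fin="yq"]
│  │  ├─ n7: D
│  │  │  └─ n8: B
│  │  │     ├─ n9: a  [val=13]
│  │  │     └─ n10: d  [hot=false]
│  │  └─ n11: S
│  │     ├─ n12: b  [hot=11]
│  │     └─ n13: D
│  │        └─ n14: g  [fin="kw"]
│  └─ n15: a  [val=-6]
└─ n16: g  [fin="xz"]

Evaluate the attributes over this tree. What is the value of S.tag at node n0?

1. n1.env = "yz"  ["yz"]
2. n2.env = "rx"  ["rx"]
3. n3.sig = 7  [len(D₀.env) + 5]
4. n4.hot = 1  [terminal]
5. n5.fin = "nn"  [terminal]
6. n6.fin = "yq"  [terminal]
7. n3.hot = "wyq"  ["w" ++ g₁.fin]
8. n7.env = "rrx"  ["r" ++ D₀.env]
9. n9.val = 13  [terminal]
10. n10.hot = false  [terminal]
11. n8.hot = 3  [a.val - 10]
12. n8.depth = "uk"  ["uk"]
13. n7.depth = "ukx"  [B.depth ++ "x"]
14. n7.idx = -9  [B.hot * -1 - 6]
15. n7.fin = 30  [len(D.env) + 27]
16. n12.hot = 11  [terminal]
17. n13.env = "vy"  ["vy"]
18. n14.fin = "kw"  [terminal]
19. n13.depth = "kwq"  [g.fin ++ "q"]
20. n13.idx = 22  [len(g.fin) + 20]
21. n13.fin = 15  [15]
22. n11.key = -8  [len(D.depth) - 11]
23. n11.env = true  [true]
24. n11.val = 23  [23]
25. n11.tag = 23  [D.fin + D.idx - 14]
26. n2.depth = "ukxrx"  [D₁.depth ++ D₀.env]
27. n2.idx = 12  [S.val + S.key - 3]
28. n2.fin = 13  [S.key + 21]
29. n15.val = -6  [terminal]
30. n1.depth = "yzw"  [D₀.env ++ "w"]
31. n1.idx = 25  [25]
32. n1.fin = 24  [D₁.idx + 12]
33. n16.fin = "xz"  [terminal]
34. n0.key = 14  [D.fin - 10]
35. n0.env = false  [D.fin == D.idx]
36. n0.val = 1  [len(D.depth) - 2]
37. n0.tag = -7  [D.fin - 31]

-7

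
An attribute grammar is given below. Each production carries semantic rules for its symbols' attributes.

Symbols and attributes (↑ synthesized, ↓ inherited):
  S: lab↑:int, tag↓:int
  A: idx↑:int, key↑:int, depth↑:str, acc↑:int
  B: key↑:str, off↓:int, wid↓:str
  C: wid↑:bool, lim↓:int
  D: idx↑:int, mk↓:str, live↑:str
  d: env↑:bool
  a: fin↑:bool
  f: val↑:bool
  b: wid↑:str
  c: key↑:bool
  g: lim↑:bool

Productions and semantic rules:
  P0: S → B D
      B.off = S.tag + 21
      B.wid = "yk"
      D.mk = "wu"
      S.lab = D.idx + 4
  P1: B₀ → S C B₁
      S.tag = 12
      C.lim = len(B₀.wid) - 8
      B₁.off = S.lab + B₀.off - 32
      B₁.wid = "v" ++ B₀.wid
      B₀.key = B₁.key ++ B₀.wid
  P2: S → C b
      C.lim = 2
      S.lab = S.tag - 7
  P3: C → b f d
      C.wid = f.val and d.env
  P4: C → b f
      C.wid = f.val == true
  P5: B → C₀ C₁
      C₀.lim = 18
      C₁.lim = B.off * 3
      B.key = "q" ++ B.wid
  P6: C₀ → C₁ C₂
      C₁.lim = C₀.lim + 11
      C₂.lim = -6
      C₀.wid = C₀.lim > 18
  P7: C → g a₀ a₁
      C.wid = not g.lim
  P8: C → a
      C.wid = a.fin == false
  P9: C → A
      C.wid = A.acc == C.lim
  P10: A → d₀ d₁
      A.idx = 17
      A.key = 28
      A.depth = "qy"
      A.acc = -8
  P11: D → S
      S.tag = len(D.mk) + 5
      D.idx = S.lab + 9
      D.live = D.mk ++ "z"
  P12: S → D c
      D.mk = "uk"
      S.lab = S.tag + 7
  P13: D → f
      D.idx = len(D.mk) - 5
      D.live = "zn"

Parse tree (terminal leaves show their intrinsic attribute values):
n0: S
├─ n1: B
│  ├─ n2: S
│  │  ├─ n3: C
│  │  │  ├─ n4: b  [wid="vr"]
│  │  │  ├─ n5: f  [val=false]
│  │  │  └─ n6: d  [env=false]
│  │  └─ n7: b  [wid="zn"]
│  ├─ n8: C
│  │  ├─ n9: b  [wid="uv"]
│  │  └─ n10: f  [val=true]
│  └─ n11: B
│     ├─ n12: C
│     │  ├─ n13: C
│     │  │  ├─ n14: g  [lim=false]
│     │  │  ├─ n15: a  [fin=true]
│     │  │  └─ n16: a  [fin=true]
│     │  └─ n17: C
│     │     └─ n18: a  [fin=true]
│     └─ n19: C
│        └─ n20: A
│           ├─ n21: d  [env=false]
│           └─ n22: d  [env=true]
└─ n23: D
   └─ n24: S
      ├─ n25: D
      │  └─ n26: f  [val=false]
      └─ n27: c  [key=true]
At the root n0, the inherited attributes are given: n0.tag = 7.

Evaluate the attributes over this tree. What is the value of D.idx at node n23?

23

1. n0.tag = 7  [given at root]
2. n1.off = 28  [S.tag + 21]
3. n1.wid = "yk"  ["yk"]
4. n2.tag = 12  [12]
5. n3.lim = 2  [2]
6. n4.wid = "vr"  [terminal]
7. n5.val = false  [terminal]
8. n6.env = false  [terminal]
9. n3.wid = false  [f.val and d.env]
10. n7.wid = "zn"  [terminal]
11. n2.lab = 5  [S.tag - 7]
12. n8.lim = -6  [len(B₀.wid) - 8]
13. n9.wid = "uv"  [terminal]
14. n10.val = true  [terminal]
15. n8.wid = true  [f.val == true]
16. n11.off = 1  [S.lab + B₀.off - 32]
17. n11.wid = "vyk"  ["v" ++ B₀.wid]
18. n12.lim = 18  [18]
19. n13.lim = 29  [C₀.lim + 11]
20. n14.lim = false  [terminal]
21. n15.fin = true  [terminal]
22. n16.fin = true  [terminal]
23. n13.wid = true  [not g.lim]
24. n17.lim = -6  [-6]
25. n18.fin = true  [terminal]
26. n17.wid = false  [a.fin == false]
27. n12.wid = false  [C₀.lim > 18]
28. n19.lim = 3  [B.off * 3]
29. n21.env = false  [terminal]
30. n22.env = true  [terminal]
31. n20.idx = 17  [17]
32. n20.key = 28  [28]
33. n20.depth = "qy"  ["qy"]
34. n20.acc = -8  [-8]
35. n19.wid = false  [A.acc == C.lim]
36. n11.key = "qvyk"  ["q" ++ B.wid]
37. n1.key = "qvykyk"  [B₁.key ++ B₀.wid]
38. n23.mk = "wu"  ["wu"]
39. n24.tag = 7  [len(D.mk) + 5]
40. n25.mk = "uk"  ["uk"]
41. n26.val = false  [terminal]
42. n25.idx = -3  [len(D.mk) - 5]
43. n25.live = "zn"  ["zn"]
44. n27.key = true  [terminal]
45. n24.lab = 14  [S.tag + 7]
46. n23.idx = 23  [S.lab + 9]
47. n23.live = "wuz"  [D.mk ++ "z"]
48. n0.lab = 27  [D.idx + 4]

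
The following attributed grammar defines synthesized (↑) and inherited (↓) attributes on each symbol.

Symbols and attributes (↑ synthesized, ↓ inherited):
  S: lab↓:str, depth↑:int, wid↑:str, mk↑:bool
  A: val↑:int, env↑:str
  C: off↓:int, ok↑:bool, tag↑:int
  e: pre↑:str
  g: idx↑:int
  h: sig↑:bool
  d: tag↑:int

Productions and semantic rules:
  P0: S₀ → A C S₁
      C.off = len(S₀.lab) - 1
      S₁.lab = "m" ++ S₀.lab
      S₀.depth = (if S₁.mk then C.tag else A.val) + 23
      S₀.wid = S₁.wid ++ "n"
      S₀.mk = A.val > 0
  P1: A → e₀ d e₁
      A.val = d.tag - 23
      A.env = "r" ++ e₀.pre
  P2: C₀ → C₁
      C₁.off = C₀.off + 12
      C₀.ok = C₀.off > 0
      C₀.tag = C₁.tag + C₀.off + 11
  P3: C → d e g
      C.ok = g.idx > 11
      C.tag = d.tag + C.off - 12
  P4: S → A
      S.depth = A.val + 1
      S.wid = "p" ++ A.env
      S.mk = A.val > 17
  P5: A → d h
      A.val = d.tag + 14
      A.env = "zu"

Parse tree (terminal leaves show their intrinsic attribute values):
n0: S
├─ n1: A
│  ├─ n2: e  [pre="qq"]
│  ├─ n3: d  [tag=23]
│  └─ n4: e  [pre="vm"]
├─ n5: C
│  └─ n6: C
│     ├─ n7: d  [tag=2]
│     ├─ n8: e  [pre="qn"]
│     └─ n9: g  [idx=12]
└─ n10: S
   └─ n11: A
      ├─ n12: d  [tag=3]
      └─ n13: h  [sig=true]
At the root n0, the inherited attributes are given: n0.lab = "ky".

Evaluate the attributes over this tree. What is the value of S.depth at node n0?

23

1. n0.lab = "ky"  [given at root]
2. n2.pre = "qq"  [terminal]
3. n3.tag = 23  [terminal]
4. n4.pre = "vm"  [terminal]
5. n1.val = 0  [d.tag - 23]
6. n1.env = "rqq"  ["r" ++ e₀.pre]
7. n5.off = 1  [len(S₀.lab) - 1]
8. n6.off = 13  [C₀.off + 12]
9. n7.tag = 2  [terminal]
10. n8.pre = "qn"  [terminal]
11. n9.idx = 12  [terminal]
12. n6.ok = true  [g.idx > 11]
13. n6.tag = 3  [d.tag + C.off - 12]
14. n5.ok = true  [C₀.off > 0]
15. n5.tag = 15  [C₁.tag + C₀.off + 11]
16. n10.lab = "mky"  ["m" ++ S₀.lab]
17. n12.tag = 3  [terminal]
18. n13.sig = true  [terminal]
19. n11.val = 17  [d.tag + 14]
20. n11.env = "zu"  ["zu"]
21. n10.depth = 18  [A.val + 1]
22. n10.wid = "pzu"  ["p" ++ A.env]
23. n10.mk = false  [A.val > 17]
24. n0.depth = 23  [(if S₁.mk then C.tag else A.val) + 23]
25. n0.wid = "pzun"  [S₁.wid ++ "n"]
26. n0.mk = false  [A.val > 0]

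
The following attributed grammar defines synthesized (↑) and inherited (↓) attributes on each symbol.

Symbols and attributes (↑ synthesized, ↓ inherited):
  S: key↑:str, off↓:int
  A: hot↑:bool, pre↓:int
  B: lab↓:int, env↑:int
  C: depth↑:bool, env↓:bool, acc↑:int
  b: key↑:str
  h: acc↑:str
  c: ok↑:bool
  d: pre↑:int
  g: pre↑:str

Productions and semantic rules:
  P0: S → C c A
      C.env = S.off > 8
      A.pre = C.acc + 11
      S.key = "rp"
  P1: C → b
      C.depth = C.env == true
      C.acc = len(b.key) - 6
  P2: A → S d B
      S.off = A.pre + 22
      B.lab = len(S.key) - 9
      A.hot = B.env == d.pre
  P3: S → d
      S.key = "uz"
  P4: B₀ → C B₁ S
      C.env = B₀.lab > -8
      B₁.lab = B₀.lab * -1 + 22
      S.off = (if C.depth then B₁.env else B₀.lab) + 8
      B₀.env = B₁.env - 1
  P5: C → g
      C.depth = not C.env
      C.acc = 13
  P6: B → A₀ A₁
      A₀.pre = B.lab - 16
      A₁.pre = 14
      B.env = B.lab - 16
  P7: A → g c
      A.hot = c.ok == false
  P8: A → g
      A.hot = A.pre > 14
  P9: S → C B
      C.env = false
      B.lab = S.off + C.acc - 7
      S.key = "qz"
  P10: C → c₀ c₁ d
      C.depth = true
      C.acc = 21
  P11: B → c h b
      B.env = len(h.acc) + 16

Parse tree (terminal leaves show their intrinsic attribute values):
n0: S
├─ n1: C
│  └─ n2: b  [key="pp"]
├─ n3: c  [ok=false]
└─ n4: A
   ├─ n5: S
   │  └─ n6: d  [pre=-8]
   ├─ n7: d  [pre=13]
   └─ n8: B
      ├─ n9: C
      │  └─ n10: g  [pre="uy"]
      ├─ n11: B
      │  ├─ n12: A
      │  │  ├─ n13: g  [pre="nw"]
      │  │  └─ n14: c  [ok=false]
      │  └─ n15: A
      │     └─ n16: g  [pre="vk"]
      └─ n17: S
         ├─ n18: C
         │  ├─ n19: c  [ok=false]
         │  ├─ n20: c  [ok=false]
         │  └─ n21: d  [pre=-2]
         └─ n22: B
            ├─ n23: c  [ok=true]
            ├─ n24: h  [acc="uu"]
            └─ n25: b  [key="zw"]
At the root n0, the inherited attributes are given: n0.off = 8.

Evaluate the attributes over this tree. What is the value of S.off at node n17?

1

1. n0.off = 8  [given at root]
2. n1.env = false  [S.off > 8]
3. n2.key = "pp"  [terminal]
4. n1.depth = false  [C.env == true]
5. n1.acc = -4  [len(b.key) - 6]
6. n3.ok = false  [terminal]
7. n4.pre = 7  [C.acc + 11]
8. n5.off = 29  [A.pre + 22]
9. n6.pre = -8  [terminal]
10. n5.key = "uz"  ["uz"]
11. n7.pre = 13  [terminal]
12. n8.lab = -7  [len(S.key) - 9]
13. n9.env = true  [B₀.lab > -8]
14. n10.pre = "uy"  [terminal]
15. n9.depth = false  [not C.env]
16. n9.acc = 13  [13]
17. n11.lab = 29  [B₀.lab * -1 + 22]
18. n12.pre = 13  [B.lab - 16]
19. n13.pre = "nw"  [terminal]
20. n14.ok = false  [terminal]
21. n12.hot = true  [c.ok == false]
22. n15.pre = 14  [14]
23. n16.pre = "vk"  [terminal]
24. n15.hot = false  [A.pre > 14]
25. n11.env = 13  [B.lab - 16]
26. n17.off = 1  [(if C.depth then B₁.env else B₀.lab) + 8]
27. n18.env = false  [false]
28. n19.ok = false  [terminal]
29. n20.ok = false  [terminal]
30. n21.pre = -2  [terminal]
31. n18.depth = true  [true]
32. n18.acc = 21  [21]
33. n22.lab = 15  [S.off + C.acc - 7]
34. n23.ok = true  [terminal]
35. n24.acc = "uu"  [terminal]
36. n25.key = "zw"  [terminal]
37. n22.env = 18  [len(h.acc) + 16]
38. n17.key = "qz"  ["qz"]
39. n8.env = 12  [B₁.env - 1]
40. n4.hot = false  [B.env == d.pre]
41. n0.key = "rp"  ["rp"]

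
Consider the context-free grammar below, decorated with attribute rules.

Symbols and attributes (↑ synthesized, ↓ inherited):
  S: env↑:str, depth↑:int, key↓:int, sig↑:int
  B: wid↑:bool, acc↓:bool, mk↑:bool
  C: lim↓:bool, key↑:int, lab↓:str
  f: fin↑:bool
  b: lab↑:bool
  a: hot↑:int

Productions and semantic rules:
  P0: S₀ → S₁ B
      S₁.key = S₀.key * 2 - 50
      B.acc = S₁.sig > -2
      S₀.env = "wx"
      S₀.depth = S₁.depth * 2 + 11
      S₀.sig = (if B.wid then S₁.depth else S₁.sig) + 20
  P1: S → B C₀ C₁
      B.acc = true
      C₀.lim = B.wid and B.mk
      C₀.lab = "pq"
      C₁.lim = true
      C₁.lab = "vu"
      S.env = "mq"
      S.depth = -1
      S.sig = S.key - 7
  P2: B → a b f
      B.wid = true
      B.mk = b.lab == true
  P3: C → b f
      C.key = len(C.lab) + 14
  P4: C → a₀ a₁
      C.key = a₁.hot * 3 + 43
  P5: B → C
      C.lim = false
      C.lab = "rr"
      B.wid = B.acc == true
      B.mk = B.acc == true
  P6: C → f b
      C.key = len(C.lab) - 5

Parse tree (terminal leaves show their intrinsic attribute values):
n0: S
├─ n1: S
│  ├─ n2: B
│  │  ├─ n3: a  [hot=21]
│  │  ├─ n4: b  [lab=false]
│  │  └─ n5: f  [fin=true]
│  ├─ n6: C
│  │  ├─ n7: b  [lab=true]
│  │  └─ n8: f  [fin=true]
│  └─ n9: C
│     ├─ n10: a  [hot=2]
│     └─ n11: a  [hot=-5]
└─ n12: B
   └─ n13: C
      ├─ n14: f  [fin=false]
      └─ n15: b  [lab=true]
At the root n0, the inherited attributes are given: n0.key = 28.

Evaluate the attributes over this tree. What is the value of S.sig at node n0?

1. n0.key = 28  [given at root]
2. n1.key = 6  [S₀.key * 2 - 50]
3. n2.acc = true  [true]
4. n3.hot = 21  [terminal]
5. n4.lab = false  [terminal]
6. n5.fin = true  [terminal]
7. n2.wid = true  [true]
8. n2.mk = false  [b.lab == true]
9. n6.lim = false  [B.wid and B.mk]
10. n6.lab = "pq"  ["pq"]
11. n7.lab = true  [terminal]
12. n8.fin = true  [terminal]
13. n6.key = 16  [len(C.lab) + 14]
14. n9.lim = true  [true]
15. n9.lab = "vu"  ["vu"]
16. n10.hot = 2  [terminal]
17. n11.hot = -5  [terminal]
18. n9.key = 28  [a₁.hot * 3 + 43]
19. n1.env = "mq"  ["mq"]
20. n1.depth = -1  [-1]
21. n1.sig = -1  [S.key - 7]
22. n12.acc = true  [S₁.sig > -2]
23. n13.lim = false  [false]
24. n13.lab = "rr"  ["rr"]
25. n14.fin = false  [terminal]
26. n15.lab = true  [terminal]
27. n13.key = -3  [len(C.lab) - 5]
28. n12.wid = true  [B.acc == true]
29. n12.mk = true  [B.acc == true]
30. n0.env = "wx"  ["wx"]
31. n0.depth = 9  [S₁.depth * 2 + 11]
32. n0.sig = 19  [(if B.wid then S₁.depth else S₁.sig) + 20]

19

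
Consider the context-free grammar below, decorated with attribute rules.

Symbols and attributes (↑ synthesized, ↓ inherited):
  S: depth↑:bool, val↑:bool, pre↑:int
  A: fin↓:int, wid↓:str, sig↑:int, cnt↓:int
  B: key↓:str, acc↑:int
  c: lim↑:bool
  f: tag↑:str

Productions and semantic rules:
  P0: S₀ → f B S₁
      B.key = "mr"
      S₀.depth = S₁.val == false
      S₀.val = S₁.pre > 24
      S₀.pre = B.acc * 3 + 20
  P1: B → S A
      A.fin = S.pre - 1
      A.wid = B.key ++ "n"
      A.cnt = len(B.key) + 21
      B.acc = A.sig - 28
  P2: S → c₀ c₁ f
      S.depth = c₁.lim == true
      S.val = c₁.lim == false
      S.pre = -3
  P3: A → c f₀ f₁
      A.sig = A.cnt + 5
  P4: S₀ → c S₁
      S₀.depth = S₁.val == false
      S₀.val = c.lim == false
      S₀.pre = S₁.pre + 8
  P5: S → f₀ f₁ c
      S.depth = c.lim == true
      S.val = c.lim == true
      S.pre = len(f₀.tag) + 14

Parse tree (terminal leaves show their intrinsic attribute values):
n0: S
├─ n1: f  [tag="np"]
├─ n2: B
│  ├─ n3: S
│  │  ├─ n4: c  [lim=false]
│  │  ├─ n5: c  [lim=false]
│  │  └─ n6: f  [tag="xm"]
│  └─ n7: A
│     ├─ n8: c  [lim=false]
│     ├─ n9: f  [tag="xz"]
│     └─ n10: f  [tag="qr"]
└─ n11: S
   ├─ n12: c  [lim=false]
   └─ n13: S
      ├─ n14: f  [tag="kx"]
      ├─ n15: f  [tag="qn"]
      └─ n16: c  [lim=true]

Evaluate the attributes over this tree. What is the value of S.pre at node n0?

20

1. n1.tag = "np"  [terminal]
2. n2.key = "mr"  ["mr"]
3. n4.lim = false  [terminal]
4. n5.lim = false  [terminal]
5. n6.tag = "xm"  [terminal]
6. n3.depth = false  [c₁.lim == true]
7. n3.val = true  [c₁.lim == false]
8. n3.pre = -3  [-3]
9. n7.fin = -4  [S.pre - 1]
10. n7.wid = "mrn"  [B.key ++ "n"]
11. n7.cnt = 23  [len(B.key) + 21]
12. n8.lim = false  [terminal]
13. n9.tag = "xz"  [terminal]
14. n10.tag = "qr"  [terminal]
15. n7.sig = 28  [A.cnt + 5]
16. n2.acc = 0  [A.sig - 28]
17. n12.lim = false  [terminal]
18. n14.tag = "kx"  [terminal]
19. n15.tag = "qn"  [terminal]
20. n16.lim = true  [terminal]
21. n13.depth = true  [c.lim == true]
22. n13.val = true  [c.lim == true]
23. n13.pre = 16  [len(f₀.tag) + 14]
24. n11.depth = false  [S₁.val == false]
25. n11.val = true  [c.lim == false]
26. n11.pre = 24  [S₁.pre + 8]
27. n0.depth = false  [S₁.val == false]
28. n0.val = false  [S₁.pre > 24]
29. n0.pre = 20  [B.acc * 3 + 20]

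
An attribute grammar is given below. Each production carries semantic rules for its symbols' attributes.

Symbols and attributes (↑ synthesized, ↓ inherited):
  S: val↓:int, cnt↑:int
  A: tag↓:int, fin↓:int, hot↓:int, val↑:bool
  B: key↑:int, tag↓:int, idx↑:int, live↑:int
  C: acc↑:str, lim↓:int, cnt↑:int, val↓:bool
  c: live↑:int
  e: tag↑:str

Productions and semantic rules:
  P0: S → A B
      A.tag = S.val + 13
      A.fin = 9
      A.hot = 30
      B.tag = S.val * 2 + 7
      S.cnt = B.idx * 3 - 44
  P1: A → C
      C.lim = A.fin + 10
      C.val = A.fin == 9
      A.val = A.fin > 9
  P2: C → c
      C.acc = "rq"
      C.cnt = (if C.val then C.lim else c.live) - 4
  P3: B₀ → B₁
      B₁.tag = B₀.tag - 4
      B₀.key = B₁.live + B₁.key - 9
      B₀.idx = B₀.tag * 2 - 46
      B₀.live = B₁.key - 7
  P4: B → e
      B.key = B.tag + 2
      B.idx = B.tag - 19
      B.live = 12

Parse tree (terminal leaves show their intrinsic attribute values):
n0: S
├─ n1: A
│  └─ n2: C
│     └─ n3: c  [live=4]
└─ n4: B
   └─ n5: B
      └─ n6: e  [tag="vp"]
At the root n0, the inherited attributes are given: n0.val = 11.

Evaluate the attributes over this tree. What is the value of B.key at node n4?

30

1. n0.val = 11  [given at root]
2. n1.tag = 24  [S.val + 13]
3. n1.fin = 9  [9]
4. n1.hot = 30  [30]
5. n2.lim = 19  [A.fin + 10]
6. n2.val = true  [A.fin == 9]
7. n3.live = 4  [terminal]
8. n2.acc = "rq"  ["rq"]
9. n2.cnt = 15  [(if C.val then C.lim else c.live) - 4]
10. n1.val = false  [A.fin > 9]
11. n4.tag = 29  [S.val * 2 + 7]
12. n5.tag = 25  [B₀.tag - 4]
13. n6.tag = "vp"  [terminal]
14. n5.key = 27  [B.tag + 2]
15. n5.idx = 6  [B.tag - 19]
16. n5.live = 12  [12]
17. n4.key = 30  [B₁.live + B₁.key - 9]
18. n4.idx = 12  [B₀.tag * 2 - 46]
19. n4.live = 20  [B₁.key - 7]
20. n0.cnt = -8  [B.idx * 3 - 44]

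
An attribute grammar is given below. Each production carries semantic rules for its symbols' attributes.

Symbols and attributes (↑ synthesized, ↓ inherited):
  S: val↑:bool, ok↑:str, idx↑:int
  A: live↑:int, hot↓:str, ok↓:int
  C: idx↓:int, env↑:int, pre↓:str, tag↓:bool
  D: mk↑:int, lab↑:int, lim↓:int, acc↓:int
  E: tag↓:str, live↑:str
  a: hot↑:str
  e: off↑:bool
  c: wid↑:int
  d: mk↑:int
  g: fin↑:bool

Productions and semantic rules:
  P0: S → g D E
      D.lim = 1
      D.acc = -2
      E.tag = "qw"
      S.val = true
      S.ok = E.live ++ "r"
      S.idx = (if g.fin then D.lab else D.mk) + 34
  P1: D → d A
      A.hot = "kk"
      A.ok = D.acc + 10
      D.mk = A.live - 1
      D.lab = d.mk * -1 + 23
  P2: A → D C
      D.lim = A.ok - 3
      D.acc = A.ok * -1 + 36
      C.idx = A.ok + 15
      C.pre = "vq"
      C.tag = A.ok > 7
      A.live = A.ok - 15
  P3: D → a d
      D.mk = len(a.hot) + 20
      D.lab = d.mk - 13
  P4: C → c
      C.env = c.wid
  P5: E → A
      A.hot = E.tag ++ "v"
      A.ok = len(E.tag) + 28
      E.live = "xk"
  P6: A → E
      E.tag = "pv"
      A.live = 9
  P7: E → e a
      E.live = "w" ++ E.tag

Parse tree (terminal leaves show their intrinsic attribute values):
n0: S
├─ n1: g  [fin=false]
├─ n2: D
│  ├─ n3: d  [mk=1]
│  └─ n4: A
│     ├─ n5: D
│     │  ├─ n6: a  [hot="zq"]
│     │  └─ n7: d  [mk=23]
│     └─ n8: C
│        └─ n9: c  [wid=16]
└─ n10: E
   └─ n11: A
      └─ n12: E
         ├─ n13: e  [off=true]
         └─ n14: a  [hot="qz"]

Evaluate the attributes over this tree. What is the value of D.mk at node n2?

1. n1.fin = false  [terminal]
2. n2.lim = 1  [1]
3. n2.acc = -2  [-2]
4. n3.mk = 1  [terminal]
5. n4.hot = "kk"  ["kk"]
6. n4.ok = 8  [D.acc + 10]
7. n5.lim = 5  [A.ok - 3]
8. n5.acc = 28  [A.ok * -1 + 36]
9. n6.hot = "zq"  [terminal]
10. n7.mk = 23  [terminal]
11. n5.mk = 22  [len(a.hot) + 20]
12. n5.lab = 10  [d.mk - 13]
13. n8.idx = 23  [A.ok + 15]
14. n8.pre = "vq"  ["vq"]
15. n8.tag = true  [A.ok > 7]
16. n9.wid = 16  [terminal]
17. n8.env = 16  [c.wid]
18. n4.live = -7  [A.ok - 15]
19. n2.mk = -8  [A.live - 1]
20. n2.lab = 22  [d.mk * -1 + 23]
21. n10.tag = "qw"  ["qw"]
22. n11.hot = "qwv"  [E.tag ++ "v"]
23. n11.ok = 30  [len(E.tag) + 28]
24. n12.tag = "pv"  ["pv"]
25. n13.off = true  [terminal]
26. n14.hot = "qz"  [terminal]
27. n12.live = "wpv"  ["w" ++ E.tag]
28. n11.live = 9  [9]
29. n10.live = "xk"  ["xk"]
30. n0.val = true  [true]
31. n0.ok = "xkr"  [E.live ++ "r"]
32. n0.idx = 26  [(if g.fin then D.lab else D.mk) + 34]

-8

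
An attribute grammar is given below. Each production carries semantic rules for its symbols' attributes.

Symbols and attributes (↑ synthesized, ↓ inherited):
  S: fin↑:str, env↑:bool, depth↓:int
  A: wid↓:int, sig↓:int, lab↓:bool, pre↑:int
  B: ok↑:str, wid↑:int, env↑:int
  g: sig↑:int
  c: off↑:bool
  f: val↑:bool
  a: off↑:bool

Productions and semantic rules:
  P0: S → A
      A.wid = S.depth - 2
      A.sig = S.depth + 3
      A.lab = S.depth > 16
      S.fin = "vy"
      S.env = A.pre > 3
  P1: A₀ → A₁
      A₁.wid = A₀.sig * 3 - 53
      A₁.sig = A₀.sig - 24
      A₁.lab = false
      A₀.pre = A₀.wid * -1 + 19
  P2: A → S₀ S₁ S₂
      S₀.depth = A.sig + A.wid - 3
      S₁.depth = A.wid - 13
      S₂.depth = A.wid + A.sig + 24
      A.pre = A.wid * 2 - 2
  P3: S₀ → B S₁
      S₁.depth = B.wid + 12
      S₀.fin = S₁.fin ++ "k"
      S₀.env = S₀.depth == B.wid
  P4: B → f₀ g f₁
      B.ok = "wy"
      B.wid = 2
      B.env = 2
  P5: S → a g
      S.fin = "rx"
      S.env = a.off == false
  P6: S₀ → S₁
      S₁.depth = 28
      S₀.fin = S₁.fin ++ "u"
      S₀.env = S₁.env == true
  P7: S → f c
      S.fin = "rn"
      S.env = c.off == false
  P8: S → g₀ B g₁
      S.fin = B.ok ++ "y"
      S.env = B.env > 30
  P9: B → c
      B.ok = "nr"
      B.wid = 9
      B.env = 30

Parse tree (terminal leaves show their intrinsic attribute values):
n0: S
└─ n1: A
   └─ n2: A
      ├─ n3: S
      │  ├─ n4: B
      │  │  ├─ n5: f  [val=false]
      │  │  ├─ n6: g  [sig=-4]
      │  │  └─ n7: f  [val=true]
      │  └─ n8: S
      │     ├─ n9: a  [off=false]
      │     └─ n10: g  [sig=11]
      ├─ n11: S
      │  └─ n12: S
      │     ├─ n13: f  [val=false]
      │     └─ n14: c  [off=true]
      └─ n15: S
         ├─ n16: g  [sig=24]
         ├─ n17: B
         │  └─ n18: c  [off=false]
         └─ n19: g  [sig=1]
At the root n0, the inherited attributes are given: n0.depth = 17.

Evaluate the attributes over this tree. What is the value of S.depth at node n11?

-6

1. n0.depth = 17  [given at root]
2. n1.wid = 15  [S.depth - 2]
3. n1.sig = 20  [S.depth + 3]
4. n1.lab = true  [S.depth > 16]
5. n2.wid = 7  [A₀.sig * 3 - 53]
6. n2.sig = -4  [A₀.sig - 24]
7. n2.lab = false  [false]
8. n3.depth = 0  [A.sig + A.wid - 3]
9. n5.val = false  [terminal]
10. n6.sig = -4  [terminal]
11. n7.val = true  [terminal]
12. n4.ok = "wy"  ["wy"]
13. n4.wid = 2  [2]
14. n4.env = 2  [2]
15. n8.depth = 14  [B.wid + 12]
16. n9.off = false  [terminal]
17. n10.sig = 11  [terminal]
18. n8.fin = "rx"  ["rx"]
19. n8.env = true  [a.off == false]
20. n3.fin = "rxk"  [S₁.fin ++ "k"]
21. n3.env = false  [S₀.depth == B.wid]
22. n11.depth = -6  [A.wid - 13]
23. n12.depth = 28  [28]
24. n13.val = false  [terminal]
25. n14.off = true  [terminal]
26. n12.fin = "rn"  ["rn"]
27. n12.env = false  [c.off == false]
28. n11.fin = "rnu"  [S₁.fin ++ "u"]
29. n11.env = false  [S₁.env == true]
30. n15.depth = 27  [A.wid + A.sig + 24]
31. n16.sig = 24  [terminal]
32. n18.off = false  [terminal]
33. n17.ok = "nr"  ["nr"]
34. n17.wid = 9  [9]
35. n17.env = 30  [30]
36. n19.sig = 1  [terminal]
37. n15.fin = "nry"  [B.ok ++ "y"]
38. n15.env = false  [B.env > 30]
39. n2.pre = 12  [A.wid * 2 - 2]
40. n1.pre = 4  [A₀.wid * -1 + 19]
41. n0.fin = "vy"  ["vy"]
42. n0.env = true  [A.pre > 3]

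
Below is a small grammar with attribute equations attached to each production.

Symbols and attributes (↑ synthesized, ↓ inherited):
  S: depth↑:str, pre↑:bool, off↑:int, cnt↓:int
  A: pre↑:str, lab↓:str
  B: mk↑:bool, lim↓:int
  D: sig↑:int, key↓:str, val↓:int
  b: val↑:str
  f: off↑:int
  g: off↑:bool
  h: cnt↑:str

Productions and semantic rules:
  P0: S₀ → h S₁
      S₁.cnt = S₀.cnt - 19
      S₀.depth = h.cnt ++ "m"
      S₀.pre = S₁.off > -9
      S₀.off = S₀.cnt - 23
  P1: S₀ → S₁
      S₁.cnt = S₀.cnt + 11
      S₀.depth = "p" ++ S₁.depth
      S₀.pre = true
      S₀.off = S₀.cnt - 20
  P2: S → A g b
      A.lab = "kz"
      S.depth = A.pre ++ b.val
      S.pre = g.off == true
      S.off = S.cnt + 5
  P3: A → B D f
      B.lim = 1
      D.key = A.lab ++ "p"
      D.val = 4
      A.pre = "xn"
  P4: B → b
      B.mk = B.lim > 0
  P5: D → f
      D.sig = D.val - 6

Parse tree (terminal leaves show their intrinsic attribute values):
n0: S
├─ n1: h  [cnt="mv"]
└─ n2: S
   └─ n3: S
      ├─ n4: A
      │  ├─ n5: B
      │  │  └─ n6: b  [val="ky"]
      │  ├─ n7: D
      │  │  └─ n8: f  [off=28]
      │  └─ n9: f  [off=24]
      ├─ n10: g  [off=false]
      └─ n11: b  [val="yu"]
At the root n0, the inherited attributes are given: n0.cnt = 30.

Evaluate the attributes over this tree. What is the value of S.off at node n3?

1. n0.cnt = 30  [given at root]
2. n1.cnt = "mv"  [terminal]
3. n2.cnt = 11  [S₀.cnt - 19]
4. n3.cnt = 22  [S₀.cnt + 11]
5. n4.lab = "kz"  ["kz"]
6. n5.lim = 1  [1]
7. n6.val = "ky"  [terminal]
8. n5.mk = true  [B.lim > 0]
9. n7.key = "kzp"  [A.lab ++ "p"]
10. n7.val = 4  [4]
11. n8.off = 28  [terminal]
12. n7.sig = -2  [D.val - 6]
13. n9.off = 24  [terminal]
14. n4.pre = "xn"  ["xn"]
15. n10.off = false  [terminal]
16. n11.val = "yu"  [terminal]
17. n3.depth = "xnyu"  [A.pre ++ b.val]
18. n3.pre = false  [g.off == true]
19. n3.off = 27  [S.cnt + 5]
20. n2.depth = "pxnyu"  ["p" ++ S₁.depth]
21. n2.pre = true  [true]
22. n2.off = -9  [S₀.cnt - 20]
23. n0.depth = "mvm"  [h.cnt ++ "m"]
24. n0.pre = false  [S₁.off > -9]
25. n0.off = 7  [S₀.cnt - 23]

27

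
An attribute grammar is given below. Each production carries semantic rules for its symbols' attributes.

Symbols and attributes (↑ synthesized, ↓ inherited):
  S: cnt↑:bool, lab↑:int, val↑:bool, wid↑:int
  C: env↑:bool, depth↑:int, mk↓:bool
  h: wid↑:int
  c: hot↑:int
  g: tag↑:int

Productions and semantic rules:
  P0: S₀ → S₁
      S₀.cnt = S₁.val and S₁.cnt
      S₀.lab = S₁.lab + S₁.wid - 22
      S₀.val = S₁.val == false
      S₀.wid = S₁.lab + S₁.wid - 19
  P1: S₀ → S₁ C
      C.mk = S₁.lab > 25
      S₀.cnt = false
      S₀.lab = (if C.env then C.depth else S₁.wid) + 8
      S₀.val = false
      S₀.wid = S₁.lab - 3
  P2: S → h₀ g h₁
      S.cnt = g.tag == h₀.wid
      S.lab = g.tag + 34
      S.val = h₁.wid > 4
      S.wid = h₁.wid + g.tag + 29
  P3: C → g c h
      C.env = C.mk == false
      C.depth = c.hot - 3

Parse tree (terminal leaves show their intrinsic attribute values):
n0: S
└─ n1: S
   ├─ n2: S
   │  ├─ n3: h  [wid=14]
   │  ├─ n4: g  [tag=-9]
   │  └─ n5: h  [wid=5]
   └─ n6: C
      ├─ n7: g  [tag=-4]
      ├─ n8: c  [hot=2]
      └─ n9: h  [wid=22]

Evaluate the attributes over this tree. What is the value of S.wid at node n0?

10

1. n3.wid = 14  [terminal]
2. n4.tag = -9  [terminal]
3. n5.wid = 5  [terminal]
4. n2.cnt = false  [g.tag == h₀.wid]
5. n2.lab = 25  [g.tag + 34]
6. n2.val = true  [h₁.wid > 4]
7. n2.wid = 25  [h₁.wid + g.tag + 29]
8. n6.mk = false  [S₁.lab > 25]
9. n7.tag = -4  [terminal]
10. n8.hot = 2  [terminal]
11. n9.wid = 22  [terminal]
12. n6.env = true  [C.mk == false]
13. n6.depth = -1  [c.hot - 3]
14. n1.cnt = false  [false]
15. n1.lab = 7  [(if C.env then C.depth else S₁.wid) + 8]
16. n1.val = false  [false]
17. n1.wid = 22  [S₁.lab - 3]
18. n0.cnt = false  [S₁.val and S₁.cnt]
19. n0.lab = 7  [S₁.lab + S₁.wid - 22]
20. n0.val = true  [S₁.val == false]
21. n0.wid = 10  [S₁.lab + S₁.wid - 19]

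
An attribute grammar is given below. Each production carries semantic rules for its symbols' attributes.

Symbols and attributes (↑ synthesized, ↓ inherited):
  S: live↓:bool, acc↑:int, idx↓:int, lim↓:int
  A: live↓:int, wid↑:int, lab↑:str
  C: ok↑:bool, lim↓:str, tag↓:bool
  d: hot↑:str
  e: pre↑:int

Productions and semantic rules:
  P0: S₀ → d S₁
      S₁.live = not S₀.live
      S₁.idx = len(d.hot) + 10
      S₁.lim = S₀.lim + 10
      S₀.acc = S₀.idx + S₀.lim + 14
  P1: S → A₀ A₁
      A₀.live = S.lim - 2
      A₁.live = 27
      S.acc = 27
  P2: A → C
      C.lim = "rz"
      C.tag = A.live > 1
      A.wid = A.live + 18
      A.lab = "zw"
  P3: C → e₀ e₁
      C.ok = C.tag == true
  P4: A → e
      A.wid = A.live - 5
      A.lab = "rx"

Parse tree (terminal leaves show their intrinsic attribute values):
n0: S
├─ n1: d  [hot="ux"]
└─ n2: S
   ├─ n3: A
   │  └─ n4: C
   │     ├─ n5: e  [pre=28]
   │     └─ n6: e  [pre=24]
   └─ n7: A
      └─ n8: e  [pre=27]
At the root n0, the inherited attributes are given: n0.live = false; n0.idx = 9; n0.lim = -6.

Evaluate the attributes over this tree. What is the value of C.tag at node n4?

true

1. n0.live = false  [given at root]
2. n0.idx = 9  [given at root]
3. n0.lim = -6  [given at root]
4. n1.hot = "ux"  [terminal]
5. n2.live = true  [not S₀.live]
6. n2.idx = 12  [len(d.hot) + 10]
7. n2.lim = 4  [S₀.lim + 10]
8. n3.live = 2  [S.lim - 2]
9. n4.lim = "rz"  ["rz"]
10. n4.tag = true  [A.live > 1]
11. n5.pre = 28  [terminal]
12. n6.pre = 24  [terminal]
13. n4.ok = true  [C.tag == true]
14. n3.wid = 20  [A.live + 18]
15. n3.lab = "zw"  ["zw"]
16. n7.live = 27  [27]
17. n8.pre = 27  [terminal]
18. n7.wid = 22  [A.live - 5]
19. n7.lab = "rx"  ["rx"]
20. n2.acc = 27  [27]
21. n0.acc = 17  [S₀.idx + S₀.lim + 14]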